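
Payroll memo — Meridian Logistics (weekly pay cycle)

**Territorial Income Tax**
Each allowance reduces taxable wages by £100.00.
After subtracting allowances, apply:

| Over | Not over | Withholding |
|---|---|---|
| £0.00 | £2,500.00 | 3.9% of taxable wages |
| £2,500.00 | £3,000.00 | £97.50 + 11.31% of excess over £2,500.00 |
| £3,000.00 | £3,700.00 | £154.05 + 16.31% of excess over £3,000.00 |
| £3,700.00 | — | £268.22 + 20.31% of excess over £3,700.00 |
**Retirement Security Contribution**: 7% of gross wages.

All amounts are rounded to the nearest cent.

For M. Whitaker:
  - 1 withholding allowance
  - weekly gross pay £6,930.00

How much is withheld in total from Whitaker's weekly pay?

£1,389.02

Territorial Income Tax: taxable = £6,930.00 − 1×£100.00 = £6,830.00
  £268.22 + 20.31% × (£6,830.00 − £3,700.00) = £268.22 + 20.31% × £3,130.00 = £903.92
Retirement Security Contribution: 7% × £6,930.00 = £485.10
Total: £903.92 + £485.10 = £1,389.02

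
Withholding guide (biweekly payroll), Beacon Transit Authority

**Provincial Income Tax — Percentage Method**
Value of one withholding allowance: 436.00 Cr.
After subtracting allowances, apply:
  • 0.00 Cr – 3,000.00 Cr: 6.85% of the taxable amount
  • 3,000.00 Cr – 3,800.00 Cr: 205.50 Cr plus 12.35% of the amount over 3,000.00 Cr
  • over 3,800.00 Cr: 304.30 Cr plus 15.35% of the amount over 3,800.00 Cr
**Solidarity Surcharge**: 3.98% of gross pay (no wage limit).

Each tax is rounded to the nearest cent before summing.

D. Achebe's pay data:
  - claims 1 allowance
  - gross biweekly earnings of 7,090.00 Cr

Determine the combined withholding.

Provincial Income Tax: taxable = 7,090.00 Cr − 1×436.00 Cr = 6,654.00 Cr
  304.30 Cr + 15.35% × (6,654.00 Cr − 3,800.00 Cr) = 304.30 Cr + 15.35% × 2,854.00 Cr = 742.39 Cr
Solidarity Surcharge: 3.98% × 7,090.00 Cr = 282.18 Cr
Total: 742.39 Cr + 282.18 Cr = 1,024.57 Cr

1,024.57 Cr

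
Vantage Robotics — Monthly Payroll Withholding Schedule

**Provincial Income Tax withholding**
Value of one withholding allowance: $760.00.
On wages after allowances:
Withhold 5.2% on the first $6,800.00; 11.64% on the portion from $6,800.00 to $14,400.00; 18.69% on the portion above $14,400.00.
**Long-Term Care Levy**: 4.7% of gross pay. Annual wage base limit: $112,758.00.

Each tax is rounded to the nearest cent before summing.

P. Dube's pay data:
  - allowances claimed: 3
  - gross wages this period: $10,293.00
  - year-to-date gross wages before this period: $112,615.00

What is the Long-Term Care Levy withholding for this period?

$6.72

Long-Term Care Levy: cap $112,758.00 − YTD $112,615.00 = $143.00 subject; 4.7% × $143.00 = $6.72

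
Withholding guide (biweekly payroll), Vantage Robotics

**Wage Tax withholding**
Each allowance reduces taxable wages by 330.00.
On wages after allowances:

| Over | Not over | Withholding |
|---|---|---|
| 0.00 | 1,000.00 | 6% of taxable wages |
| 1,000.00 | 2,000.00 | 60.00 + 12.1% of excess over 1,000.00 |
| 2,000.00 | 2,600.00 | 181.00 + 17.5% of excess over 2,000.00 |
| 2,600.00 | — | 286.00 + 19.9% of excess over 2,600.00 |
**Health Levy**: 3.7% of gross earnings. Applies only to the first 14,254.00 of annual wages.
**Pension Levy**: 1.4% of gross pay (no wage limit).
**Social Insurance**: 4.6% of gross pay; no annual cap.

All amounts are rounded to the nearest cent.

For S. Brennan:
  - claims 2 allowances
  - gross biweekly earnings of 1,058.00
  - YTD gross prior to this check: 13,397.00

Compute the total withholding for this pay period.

119.07

Wage Tax: taxable = 1,058.00 − 2×330.00 = 398.00
  6% × 398.00 = 23.88
Health Levy: cap 14,254.00 − YTD 13,397.00 = 857.00 subject; 3.7% × 857.00 = 31.71
Pension Levy: 1.4% × 1,058.00 = 14.81
Social Insurance: 4.6% × 1,058.00 = 48.67
Total: 23.88 + 31.71 + 14.81 + 48.67 = 119.07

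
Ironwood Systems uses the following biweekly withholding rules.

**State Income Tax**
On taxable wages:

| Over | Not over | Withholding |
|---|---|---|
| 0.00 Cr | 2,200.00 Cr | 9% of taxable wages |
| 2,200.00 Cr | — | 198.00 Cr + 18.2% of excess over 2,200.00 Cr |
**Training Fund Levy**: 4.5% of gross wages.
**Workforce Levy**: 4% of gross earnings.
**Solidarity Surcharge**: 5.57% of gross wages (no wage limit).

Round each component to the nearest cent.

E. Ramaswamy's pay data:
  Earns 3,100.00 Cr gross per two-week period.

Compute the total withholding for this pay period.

State Income Tax: taxable = 3,100.00 Cr
  198.00 Cr + 18.2% × (3,100.00 Cr − 2,200.00 Cr) = 198.00 Cr + 18.2% × 900.00 Cr = 361.80 Cr
Training Fund Levy: 4.5% × 3,100.00 Cr = 139.50 Cr
Workforce Levy: 4% × 3,100.00 Cr = 124.00 Cr
Solidarity Surcharge: 5.57% × 3,100.00 Cr = 172.67 Cr
Total: 361.80 Cr + 139.50 Cr + 124.00 Cr + 172.67 Cr = 797.97 Cr

797.97 Cr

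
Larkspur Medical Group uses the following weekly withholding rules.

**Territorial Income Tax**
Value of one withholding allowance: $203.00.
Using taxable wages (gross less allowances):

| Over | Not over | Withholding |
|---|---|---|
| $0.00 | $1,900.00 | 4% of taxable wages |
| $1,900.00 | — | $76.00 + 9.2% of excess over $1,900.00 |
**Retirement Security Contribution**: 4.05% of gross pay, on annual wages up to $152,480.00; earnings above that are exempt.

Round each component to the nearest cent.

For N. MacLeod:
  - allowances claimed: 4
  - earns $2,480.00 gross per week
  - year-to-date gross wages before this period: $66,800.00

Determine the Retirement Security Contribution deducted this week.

Retirement Security Contribution: 4.05% × $2,480.00 = $100.44

$100.44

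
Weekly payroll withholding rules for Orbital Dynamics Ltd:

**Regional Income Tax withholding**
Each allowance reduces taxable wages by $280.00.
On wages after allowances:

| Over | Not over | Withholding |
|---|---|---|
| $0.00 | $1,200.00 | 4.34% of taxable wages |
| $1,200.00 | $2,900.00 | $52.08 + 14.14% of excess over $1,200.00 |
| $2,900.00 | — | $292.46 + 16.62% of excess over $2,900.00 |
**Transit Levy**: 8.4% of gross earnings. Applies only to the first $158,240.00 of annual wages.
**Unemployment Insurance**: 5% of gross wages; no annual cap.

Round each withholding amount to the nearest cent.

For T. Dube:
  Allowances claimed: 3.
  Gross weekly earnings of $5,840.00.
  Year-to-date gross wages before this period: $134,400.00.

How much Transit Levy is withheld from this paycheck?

Transit Levy: 8.4% × $5,840.00 = $490.56

$490.56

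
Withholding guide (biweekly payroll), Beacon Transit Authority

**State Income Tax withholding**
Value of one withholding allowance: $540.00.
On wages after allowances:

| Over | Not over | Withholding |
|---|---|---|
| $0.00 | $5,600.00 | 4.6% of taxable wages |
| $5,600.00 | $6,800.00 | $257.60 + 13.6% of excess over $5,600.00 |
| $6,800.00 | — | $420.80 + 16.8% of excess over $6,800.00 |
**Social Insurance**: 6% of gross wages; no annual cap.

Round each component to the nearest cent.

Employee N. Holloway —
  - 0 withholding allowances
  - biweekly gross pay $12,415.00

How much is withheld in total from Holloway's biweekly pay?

$2,109.02

State Income Tax: taxable = $12,415.00
  $420.80 + 16.8% × ($12,415.00 − $6,800.00) = $420.80 + 16.8% × $5,615.00 = $1,364.12
Social Insurance: 6% × $12,415.00 = $744.90
Total: $1,364.12 + $744.90 = $2,109.02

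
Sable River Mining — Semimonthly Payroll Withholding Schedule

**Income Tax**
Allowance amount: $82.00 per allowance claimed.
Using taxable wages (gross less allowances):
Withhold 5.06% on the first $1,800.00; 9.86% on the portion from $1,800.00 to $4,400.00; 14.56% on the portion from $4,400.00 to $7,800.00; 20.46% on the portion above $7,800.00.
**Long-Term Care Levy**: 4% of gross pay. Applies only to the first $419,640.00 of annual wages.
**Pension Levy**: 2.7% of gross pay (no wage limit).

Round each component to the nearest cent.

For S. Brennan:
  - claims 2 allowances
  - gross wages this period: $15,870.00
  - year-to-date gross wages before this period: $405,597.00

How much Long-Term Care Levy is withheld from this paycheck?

$561.72

Long-Term Care Levy: cap $419,640.00 − YTD $405,597.00 = $14,043.00 subject; 4% × $14,043.00 = $561.72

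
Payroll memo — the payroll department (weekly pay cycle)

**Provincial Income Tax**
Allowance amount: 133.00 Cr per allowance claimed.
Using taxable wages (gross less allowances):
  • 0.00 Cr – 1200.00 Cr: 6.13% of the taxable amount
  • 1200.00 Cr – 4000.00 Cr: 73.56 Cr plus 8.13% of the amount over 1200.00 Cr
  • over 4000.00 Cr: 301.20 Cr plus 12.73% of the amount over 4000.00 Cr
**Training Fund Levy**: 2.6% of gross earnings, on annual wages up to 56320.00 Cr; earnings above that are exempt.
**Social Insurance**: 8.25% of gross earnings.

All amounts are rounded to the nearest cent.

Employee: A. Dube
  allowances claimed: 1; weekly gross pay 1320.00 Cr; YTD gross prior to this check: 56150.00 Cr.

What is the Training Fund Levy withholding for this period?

4.42 Cr

Training Fund Levy: cap 56320.00 Cr − YTD 56150.00 Cr = 170.00 Cr subject; 2.6% × 170.00 Cr = 4.42 Cr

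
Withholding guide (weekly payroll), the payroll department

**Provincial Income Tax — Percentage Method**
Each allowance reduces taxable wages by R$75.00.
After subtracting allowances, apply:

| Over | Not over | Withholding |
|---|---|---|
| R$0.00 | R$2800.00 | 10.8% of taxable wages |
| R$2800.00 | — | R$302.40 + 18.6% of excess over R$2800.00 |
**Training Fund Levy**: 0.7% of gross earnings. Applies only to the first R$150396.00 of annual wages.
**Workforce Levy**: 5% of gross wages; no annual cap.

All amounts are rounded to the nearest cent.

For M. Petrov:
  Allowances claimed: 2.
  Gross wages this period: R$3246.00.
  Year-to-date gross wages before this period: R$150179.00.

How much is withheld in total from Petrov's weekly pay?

Provincial Income Tax: taxable = R$3246.00 − 2×R$75.00 = R$3096.00
  R$302.40 + 18.6% × (R$3096.00 − R$2800.00) = R$302.40 + 18.6% × R$296.00 = R$357.46
Training Fund Levy: cap R$150396.00 − YTD R$150179.00 = R$217.00 subject; 0.7% × R$217.00 = R$1.52
Workforce Levy: 5% × R$3246.00 = R$162.30
Total: R$357.46 + R$1.52 + R$162.30 = R$521.28

R$521.28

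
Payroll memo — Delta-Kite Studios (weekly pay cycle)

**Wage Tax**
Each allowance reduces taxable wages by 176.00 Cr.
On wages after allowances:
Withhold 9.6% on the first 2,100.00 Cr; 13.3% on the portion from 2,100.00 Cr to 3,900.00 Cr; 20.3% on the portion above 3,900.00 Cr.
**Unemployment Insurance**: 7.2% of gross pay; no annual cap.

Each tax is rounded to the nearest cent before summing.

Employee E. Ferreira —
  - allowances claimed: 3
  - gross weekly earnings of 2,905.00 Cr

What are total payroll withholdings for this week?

Wage Tax: taxable = 2,905.00 Cr − 3×176.00 Cr = 2,377.00 Cr
  201.60 Cr + 13.3% × (2,377.00 Cr − 2,100.00 Cr) = 201.60 Cr + 13.3% × 277.00 Cr = 238.44 Cr
Unemployment Insurance: 7.2% × 2,905.00 Cr = 209.16 Cr
Total: 238.44 Cr + 209.16 Cr = 447.60 Cr

447.60 Cr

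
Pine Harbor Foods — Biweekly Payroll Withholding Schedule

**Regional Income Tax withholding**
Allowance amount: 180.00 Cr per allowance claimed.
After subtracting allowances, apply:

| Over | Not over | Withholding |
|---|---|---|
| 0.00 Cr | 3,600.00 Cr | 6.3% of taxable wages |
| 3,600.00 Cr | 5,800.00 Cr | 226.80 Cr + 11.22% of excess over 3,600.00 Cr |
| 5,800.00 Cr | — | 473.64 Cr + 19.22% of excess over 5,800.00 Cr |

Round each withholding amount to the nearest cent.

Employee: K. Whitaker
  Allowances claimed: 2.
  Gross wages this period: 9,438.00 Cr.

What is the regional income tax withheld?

Regional Income Tax: taxable = 9,438.00 Cr − 2×180.00 Cr = 9,078.00 Cr
  473.64 Cr + 19.22% × (9,078.00 Cr − 5,800.00 Cr) = 473.64 Cr + 19.22% × 3,278.00 Cr = 1,103.67 Cr

1,103.67 Cr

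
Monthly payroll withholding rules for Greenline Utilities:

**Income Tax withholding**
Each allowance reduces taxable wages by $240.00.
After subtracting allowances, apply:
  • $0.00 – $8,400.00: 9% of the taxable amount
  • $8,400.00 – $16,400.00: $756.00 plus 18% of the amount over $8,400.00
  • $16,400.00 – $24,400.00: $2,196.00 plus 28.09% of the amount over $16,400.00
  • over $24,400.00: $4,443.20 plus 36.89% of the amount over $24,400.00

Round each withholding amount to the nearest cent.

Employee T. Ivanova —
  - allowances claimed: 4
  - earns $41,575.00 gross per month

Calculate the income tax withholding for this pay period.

$10,424.91

Income Tax: taxable = $41,575.00 − 4×$240.00 = $40,615.00
  $4,443.20 + 36.89% × ($40,615.00 − $24,400.00) = $4,443.20 + 36.89% × $16,215.00 = $10,424.91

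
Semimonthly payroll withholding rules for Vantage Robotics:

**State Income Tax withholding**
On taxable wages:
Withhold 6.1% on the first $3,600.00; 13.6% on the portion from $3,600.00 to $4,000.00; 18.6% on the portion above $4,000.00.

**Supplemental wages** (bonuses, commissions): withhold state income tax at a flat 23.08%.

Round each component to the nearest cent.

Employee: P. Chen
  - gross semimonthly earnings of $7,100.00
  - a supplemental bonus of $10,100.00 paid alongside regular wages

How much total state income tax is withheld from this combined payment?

$3,181.68

State Income Tax: taxable = $7,100.00
  $274.00 + 18.6% × ($7,100.00 − $4,000.00) = $274.00 + 18.6% × $3,100.00 = $850.60
Supplemental (23.08% flat on bonus): 23.08% × $10,100.00 = $2,331.08
Total state income tax: $850.60 + $2,331.08 = $3,181.68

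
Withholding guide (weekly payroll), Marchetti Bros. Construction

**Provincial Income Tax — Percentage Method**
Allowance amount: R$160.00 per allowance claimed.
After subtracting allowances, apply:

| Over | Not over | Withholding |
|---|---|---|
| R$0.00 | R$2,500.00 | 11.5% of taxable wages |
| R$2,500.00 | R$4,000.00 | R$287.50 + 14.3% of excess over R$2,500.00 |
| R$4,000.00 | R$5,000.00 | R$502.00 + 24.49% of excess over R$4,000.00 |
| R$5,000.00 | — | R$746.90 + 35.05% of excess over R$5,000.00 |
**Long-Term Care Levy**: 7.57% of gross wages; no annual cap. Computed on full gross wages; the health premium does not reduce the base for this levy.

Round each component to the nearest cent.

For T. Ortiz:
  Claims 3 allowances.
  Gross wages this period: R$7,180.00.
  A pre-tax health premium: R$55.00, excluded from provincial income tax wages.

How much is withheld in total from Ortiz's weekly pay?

R$1,867.00

Provincial Income Tax: taxable = R$7,180.00 − R$55.00 − 3×R$160.00 = R$6,645.00
  R$746.90 + 35.05% × (R$6,645.00 − R$5,000.00) = R$746.90 + 35.05% × R$1,645.00 = R$1,323.47
Long-Term Care Levy: 7.57% × R$7,180.00 = R$543.53
Total: R$1,323.47 + R$543.53 = R$1,867.00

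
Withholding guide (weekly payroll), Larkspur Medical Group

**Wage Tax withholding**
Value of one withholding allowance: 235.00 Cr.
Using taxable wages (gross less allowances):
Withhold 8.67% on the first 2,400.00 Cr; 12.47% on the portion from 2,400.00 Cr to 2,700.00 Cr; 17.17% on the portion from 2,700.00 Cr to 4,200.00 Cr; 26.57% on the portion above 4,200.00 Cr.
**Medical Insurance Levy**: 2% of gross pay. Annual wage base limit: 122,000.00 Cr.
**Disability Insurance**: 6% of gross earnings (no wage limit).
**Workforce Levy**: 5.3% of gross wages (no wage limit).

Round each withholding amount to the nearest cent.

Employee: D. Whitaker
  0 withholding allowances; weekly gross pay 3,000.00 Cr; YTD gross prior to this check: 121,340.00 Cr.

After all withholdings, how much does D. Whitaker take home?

2,350.80 Cr

Wage Tax: taxable = 3,000.00 Cr
  245.49 Cr + 17.17% × (3,000.00 Cr − 2,700.00 Cr) = 245.49 Cr + 17.17% × 300.00 Cr = 297.00 Cr
Medical Insurance Levy: cap 122,000.00 Cr − YTD 121,340.00 Cr = 660.00 Cr subject; 2% × 660.00 Cr = 13.20 Cr
Disability Insurance: 6% × 3,000.00 Cr = 180.00 Cr
Workforce Levy: 5.3% × 3,000.00 Cr = 159.00 Cr
Total withheld: 297.00 Cr + 13.20 Cr + 180.00 Cr + 159.00 Cr = 649.20 Cr
Net pay: 3,000.00 Cr − 649.20 Cr = 2,350.80 Cr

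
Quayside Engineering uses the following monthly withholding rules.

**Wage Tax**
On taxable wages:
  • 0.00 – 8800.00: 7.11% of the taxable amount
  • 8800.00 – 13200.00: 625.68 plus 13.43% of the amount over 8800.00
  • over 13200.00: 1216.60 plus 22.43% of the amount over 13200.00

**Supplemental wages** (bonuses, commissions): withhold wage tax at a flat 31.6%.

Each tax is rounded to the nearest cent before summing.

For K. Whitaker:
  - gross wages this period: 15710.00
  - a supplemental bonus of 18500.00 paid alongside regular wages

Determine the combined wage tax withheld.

Wage Tax: taxable = 15710.00
  1216.60 + 22.43% × (15710.00 − 13200.00) = 1216.60 + 22.43% × 2510.00 = 1779.59
Supplemental (31.6% flat on bonus): 31.6% × 18500.00 = 5846.00
Total wage tax: 1779.59 + 5846.00 = 7625.59

7625.59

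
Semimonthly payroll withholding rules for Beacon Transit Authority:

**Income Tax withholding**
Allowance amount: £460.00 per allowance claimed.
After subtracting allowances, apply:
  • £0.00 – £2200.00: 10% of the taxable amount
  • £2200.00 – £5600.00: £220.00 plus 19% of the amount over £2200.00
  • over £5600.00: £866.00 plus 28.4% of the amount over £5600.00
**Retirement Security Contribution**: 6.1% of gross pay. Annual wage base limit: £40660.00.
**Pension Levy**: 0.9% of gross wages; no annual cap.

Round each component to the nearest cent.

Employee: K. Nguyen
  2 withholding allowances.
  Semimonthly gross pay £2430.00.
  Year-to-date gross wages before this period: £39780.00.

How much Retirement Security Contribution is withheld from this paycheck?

Retirement Security Contribution: cap £40660.00 − YTD £39780.00 = £880.00 subject; 6.1% × £880.00 = £53.68

£53.68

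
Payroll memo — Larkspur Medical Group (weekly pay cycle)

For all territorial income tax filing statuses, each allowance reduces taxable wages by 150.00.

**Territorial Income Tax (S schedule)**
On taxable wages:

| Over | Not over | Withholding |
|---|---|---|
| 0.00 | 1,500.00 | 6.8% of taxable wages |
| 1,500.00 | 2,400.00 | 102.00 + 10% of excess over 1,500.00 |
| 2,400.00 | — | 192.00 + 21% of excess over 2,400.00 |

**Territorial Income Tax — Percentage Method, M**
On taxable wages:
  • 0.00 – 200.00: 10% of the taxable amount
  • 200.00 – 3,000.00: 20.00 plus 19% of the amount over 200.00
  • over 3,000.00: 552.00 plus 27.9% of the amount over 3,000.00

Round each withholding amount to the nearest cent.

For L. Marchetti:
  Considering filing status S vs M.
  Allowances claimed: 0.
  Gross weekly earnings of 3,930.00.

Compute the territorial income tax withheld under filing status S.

Territorial Income Tax (S): taxable = 3,930.00
  192.00 + 21% × (3,930.00 − 2,400.00) = 192.00 + 21% × 1,530.00 = 513.30

513.30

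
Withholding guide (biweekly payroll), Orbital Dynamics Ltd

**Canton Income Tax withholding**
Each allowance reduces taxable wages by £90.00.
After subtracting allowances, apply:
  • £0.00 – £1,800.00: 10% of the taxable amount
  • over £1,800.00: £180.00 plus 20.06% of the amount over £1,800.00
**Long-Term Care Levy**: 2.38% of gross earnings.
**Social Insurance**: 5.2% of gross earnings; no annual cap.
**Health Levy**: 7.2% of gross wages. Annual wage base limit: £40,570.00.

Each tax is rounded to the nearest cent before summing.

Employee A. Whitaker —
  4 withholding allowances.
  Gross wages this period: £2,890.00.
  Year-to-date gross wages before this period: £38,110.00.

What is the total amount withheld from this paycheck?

£722.62

Canton Income Tax: taxable = £2,890.00 − 4×£90.00 = £2,530.00
  £180.00 + 20.06% × (£2,530.00 − £1,800.00) = £180.00 + 20.06% × £730.00 = £326.44
Long-Term Care Levy: 2.38% × £2,890.00 = £68.78
Social Insurance: 5.2% × £2,890.00 = £150.28
Health Levy: cap £40,570.00 − YTD £38,110.00 = £2,460.00 subject; 7.2% × £2,460.00 = £177.12
Total: £326.44 + £68.78 + £150.28 + £177.12 = £722.62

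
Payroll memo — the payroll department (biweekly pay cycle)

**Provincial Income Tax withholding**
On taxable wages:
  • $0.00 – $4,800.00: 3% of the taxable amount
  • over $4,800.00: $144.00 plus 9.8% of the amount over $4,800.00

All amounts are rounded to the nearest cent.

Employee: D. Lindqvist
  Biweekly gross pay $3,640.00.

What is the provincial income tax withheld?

$109.20

Provincial Income Tax: taxable = $3,640.00
  3% × $3,640.00 = $109.20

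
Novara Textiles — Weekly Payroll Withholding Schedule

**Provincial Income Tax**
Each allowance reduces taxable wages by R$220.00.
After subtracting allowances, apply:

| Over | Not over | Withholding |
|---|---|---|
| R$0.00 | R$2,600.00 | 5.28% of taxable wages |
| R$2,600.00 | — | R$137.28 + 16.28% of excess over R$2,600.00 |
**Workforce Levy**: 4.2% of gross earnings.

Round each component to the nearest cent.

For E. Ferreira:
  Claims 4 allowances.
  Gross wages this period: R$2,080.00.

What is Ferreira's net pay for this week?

Provincial Income Tax: taxable = R$2,080.00 − 4×R$220.00 = R$1,200.00
  5.28% × R$1,200.00 = R$63.36
Workforce Levy: 4.2% × R$2,080.00 = R$87.36
Total withheld: R$63.36 + R$87.36 = R$150.72
Net pay: R$2,080.00 − R$150.72 = R$1,929.28

R$1,929.28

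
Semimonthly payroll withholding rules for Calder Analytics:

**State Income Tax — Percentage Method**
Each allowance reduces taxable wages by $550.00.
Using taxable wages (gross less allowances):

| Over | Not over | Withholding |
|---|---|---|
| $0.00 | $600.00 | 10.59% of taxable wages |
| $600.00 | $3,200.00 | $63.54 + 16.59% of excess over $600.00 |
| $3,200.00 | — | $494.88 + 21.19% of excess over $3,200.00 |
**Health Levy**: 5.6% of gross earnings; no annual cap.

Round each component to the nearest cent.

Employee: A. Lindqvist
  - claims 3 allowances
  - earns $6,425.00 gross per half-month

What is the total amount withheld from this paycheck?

State Income Tax: taxable = $6,425.00 − 3×$550.00 = $4,775.00
  $494.88 + 21.19% × ($4,775.00 − $3,200.00) = $494.88 + 21.19% × $1,575.00 = $828.62
Health Levy: 5.6% × $6,425.00 = $359.80
Total: $828.62 + $359.80 = $1,188.42

$1,188.42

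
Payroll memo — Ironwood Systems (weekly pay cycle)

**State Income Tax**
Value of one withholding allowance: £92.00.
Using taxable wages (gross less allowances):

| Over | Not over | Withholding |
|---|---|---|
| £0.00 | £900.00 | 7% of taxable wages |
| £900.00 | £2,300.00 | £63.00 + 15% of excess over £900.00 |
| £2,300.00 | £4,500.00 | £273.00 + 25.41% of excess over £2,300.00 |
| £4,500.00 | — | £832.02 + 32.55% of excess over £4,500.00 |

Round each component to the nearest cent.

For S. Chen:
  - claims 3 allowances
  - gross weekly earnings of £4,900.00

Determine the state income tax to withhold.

£872.38

State Income Tax: taxable = £4,900.00 − 3×£92.00 = £4,624.00
  £832.02 + 32.55% × (£4,624.00 − £4,500.00) = £832.02 + 32.55% × £124.00 = £872.38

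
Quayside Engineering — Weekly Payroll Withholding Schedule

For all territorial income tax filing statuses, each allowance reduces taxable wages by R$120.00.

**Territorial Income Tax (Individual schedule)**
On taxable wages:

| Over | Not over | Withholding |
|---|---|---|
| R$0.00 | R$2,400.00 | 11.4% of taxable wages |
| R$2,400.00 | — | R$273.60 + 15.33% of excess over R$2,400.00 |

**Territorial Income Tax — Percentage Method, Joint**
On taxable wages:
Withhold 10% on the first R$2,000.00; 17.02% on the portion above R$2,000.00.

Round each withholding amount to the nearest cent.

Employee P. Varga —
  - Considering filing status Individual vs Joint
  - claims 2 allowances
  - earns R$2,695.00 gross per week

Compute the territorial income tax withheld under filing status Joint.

R$277.44

Territorial Income Tax (Joint): taxable = R$2,695.00 − 2×R$120.00 = R$2,455.00
  R$200.00 + 17.02% × (R$2,455.00 − R$2,000.00) = R$200.00 + 17.02% × R$455.00 = R$277.44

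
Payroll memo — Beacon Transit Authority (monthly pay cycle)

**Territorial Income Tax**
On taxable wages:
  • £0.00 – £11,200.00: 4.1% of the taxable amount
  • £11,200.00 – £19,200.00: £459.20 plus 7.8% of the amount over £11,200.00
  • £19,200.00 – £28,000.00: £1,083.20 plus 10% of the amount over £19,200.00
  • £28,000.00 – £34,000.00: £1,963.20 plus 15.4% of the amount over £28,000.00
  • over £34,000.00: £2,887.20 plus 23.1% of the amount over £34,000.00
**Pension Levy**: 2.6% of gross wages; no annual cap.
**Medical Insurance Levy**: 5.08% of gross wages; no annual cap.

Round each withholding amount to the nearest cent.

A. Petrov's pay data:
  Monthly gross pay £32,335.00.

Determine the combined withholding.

Territorial Income Tax: taxable = £32,335.00
  £1,963.20 + 15.4% × (£32,335.00 − £28,000.00) = £1,963.20 + 15.4% × £4,335.00 = £2,630.79
Pension Levy: 2.6% × £32,335.00 = £840.71
Medical Insurance Levy: 5.08% × £32,335.00 = £1,642.62
Total: £2,630.79 + £840.71 + £1,642.62 = £5,114.12

£5,114.12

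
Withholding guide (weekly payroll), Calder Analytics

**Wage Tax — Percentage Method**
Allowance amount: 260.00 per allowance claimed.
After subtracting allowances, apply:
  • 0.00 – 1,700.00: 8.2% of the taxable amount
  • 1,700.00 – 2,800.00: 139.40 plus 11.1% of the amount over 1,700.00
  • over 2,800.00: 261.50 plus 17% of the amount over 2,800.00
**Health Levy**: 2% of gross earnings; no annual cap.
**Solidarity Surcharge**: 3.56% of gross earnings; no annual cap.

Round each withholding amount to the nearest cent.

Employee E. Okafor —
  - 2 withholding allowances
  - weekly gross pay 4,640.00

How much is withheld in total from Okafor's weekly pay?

Wage Tax: taxable = 4,640.00 − 2×260.00 = 4,120.00
  261.50 + 17% × (4,120.00 − 2,800.00) = 261.50 + 17% × 1,320.00 = 485.90
Health Levy: 2% × 4,640.00 = 92.80
Solidarity Surcharge: 3.56% × 4,640.00 = 165.18
Total: 485.90 + 92.80 + 165.18 = 743.88

743.88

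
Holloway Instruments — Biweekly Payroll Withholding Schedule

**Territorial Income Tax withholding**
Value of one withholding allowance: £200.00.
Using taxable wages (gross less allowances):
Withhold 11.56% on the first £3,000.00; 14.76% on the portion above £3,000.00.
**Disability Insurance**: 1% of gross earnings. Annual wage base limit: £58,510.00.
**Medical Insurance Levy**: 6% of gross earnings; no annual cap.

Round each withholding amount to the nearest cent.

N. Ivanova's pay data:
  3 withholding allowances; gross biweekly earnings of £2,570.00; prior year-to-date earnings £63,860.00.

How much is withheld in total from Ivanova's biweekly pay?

£381.93

Territorial Income Tax: taxable = £2,570.00 − 3×£200.00 = £1,970.00
  11.56% × £1,970.00 = £227.73
Disability Insurance: YTD £63,860.00 ≥ cap £58,510.00 → £0.00
Medical Insurance Levy: 6% × £2,570.00 = £154.20
Total: £227.73 + £0.00 + £154.20 = £381.93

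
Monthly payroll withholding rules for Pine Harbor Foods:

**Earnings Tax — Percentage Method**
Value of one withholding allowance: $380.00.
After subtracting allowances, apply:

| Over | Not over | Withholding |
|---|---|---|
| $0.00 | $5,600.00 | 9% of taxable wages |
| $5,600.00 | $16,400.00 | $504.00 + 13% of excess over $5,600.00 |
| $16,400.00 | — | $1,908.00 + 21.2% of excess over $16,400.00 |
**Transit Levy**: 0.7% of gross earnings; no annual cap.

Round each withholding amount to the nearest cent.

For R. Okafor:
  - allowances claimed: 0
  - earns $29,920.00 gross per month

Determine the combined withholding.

Earnings Tax: taxable = $29,920.00
  $1,908.00 + 21.2% × ($29,920.00 − $16,400.00) = $1,908.00 + 21.2% × $13,520.00 = $4,774.24
Transit Levy: 0.7% × $29,920.00 = $209.44
Total: $4,774.24 + $209.44 = $4,983.68

$4,983.68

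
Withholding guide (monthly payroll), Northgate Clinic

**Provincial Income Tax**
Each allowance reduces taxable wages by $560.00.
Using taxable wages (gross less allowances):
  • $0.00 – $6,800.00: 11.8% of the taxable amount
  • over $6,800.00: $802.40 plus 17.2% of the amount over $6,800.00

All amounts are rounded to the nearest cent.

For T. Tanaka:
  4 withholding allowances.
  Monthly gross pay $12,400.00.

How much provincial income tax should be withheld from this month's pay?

Provincial Income Tax: taxable = $12,400.00 − 4×$560.00 = $10,160.00
  $802.40 + 17.2% × ($10,160.00 − $6,800.00) = $802.40 + 17.2% × $3,360.00 = $1,380.32

$1,380.32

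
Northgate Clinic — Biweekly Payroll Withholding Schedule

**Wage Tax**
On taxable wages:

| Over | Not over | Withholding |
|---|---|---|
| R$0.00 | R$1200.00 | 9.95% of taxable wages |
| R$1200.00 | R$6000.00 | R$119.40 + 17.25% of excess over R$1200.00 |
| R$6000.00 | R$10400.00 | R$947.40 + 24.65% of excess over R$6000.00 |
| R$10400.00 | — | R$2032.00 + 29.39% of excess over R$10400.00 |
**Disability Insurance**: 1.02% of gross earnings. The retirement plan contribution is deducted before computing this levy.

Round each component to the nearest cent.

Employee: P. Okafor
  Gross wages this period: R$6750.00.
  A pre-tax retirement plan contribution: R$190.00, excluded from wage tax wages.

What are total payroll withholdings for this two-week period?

R$1152.35

Wage Tax: taxable = R$6750.00 − R$190.00 = R$6560.00
  R$947.40 + 24.65% × (R$6560.00 − R$6000.00) = R$947.40 + 24.65% × R$560.00 = R$1085.44
Disability Insurance: 1.02% × R$6560.00 = R$66.91
Total: R$1085.44 + R$66.91 = R$1152.35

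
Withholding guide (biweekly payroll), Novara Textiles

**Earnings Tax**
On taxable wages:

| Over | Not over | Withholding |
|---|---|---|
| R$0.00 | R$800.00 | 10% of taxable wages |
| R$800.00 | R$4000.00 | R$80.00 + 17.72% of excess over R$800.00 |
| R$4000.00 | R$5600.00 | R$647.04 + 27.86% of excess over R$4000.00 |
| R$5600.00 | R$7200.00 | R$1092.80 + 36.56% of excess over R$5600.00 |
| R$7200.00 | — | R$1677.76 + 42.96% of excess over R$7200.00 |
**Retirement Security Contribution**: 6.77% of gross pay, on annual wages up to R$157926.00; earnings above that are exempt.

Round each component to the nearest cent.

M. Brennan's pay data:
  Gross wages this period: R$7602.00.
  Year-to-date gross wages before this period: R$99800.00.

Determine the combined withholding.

R$2365.12

Earnings Tax: taxable = R$7602.00
  R$1677.76 + 42.96% × (R$7602.00 − R$7200.00) = R$1677.76 + 42.96% × R$402.00 = R$1850.46
Retirement Security Contribution: 6.77% × R$7602.00 = R$514.66
Total: R$1850.46 + R$514.66 = R$2365.12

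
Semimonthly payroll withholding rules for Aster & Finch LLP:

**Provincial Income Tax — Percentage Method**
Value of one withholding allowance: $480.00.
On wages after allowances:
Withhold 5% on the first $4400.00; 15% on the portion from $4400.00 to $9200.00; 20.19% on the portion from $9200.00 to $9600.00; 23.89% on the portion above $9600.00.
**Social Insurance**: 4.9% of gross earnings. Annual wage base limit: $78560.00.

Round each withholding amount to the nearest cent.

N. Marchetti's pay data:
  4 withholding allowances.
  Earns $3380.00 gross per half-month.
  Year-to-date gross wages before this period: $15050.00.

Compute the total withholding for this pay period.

Provincial Income Tax: taxable = $3380.00 − 4×$480.00 = $1460.00
  5% × $1460.00 = $73.00
Social Insurance: 4.9% × $3380.00 = $165.62
Total: $73.00 + $165.62 = $238.62

$238.62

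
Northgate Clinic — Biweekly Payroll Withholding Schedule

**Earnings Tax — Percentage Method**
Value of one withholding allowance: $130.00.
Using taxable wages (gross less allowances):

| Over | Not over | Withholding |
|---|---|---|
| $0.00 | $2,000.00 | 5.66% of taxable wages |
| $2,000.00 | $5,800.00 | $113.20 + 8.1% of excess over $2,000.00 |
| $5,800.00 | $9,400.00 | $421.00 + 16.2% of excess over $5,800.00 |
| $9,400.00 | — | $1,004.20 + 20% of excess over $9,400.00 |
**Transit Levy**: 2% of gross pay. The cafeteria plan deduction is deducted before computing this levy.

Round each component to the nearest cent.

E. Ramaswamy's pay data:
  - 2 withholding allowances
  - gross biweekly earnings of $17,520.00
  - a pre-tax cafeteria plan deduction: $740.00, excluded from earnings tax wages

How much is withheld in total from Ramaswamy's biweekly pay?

Earnings Tax: taxable = $17,520.00 − $740.00 − 2×$130.00 = $16,520.00
  $1,004.20 + 20% × ($16,520.00 − $9,400.00) = $1,004.20 + 20% × $7,120.00 = $2,428.20
Transit Levy: 2% × $16,780.00 = $335.60
Total: $2,428.20 + $335.60 = $2,763.80

$2,763.80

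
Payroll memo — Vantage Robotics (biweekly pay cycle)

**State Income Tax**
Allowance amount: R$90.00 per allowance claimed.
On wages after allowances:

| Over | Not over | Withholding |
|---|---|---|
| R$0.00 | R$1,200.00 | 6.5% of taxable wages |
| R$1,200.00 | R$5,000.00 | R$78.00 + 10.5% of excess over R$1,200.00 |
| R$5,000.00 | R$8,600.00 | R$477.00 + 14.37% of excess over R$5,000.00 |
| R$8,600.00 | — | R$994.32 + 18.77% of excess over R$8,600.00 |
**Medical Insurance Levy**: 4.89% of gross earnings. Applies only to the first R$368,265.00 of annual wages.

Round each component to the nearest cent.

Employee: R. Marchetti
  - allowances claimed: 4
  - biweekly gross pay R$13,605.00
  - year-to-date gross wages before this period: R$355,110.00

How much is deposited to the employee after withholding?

State Income Tax: taxable = R$13,605.00 − 4×R$90.00 = R$13,245.00
  R$994.32 + 18.77% × (R$13,245.00 − R$8,600.00) = R$994.32 + 18.77% × R$4,645.00 = R$1,866.19
Medical Insurance Levy: cap R$368,265.00 − YTD R$355,110.00 = R$13,155.00 subject; 4.89% × R$13,155.00 = R$643.28
Total withheld: R$1,866.19 + R$643.28 = R$2,509.47
Net pay: R$13,605.00 − R$2,509.47 = R$11,095.53

R$11,095.53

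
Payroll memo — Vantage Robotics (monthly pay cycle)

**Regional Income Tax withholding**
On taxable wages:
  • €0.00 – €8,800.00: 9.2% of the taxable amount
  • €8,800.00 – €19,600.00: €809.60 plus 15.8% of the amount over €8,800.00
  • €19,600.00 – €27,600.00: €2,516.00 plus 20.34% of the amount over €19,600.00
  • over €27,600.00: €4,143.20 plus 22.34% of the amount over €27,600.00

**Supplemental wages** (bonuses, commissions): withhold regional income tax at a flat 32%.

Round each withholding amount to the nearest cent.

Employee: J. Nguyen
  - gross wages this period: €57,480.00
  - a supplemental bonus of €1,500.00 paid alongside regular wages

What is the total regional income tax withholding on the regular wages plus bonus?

€11,298.39

Regional Income Tax: taxable = €57,480.00
  €4,143.20 + 22.34% × (€57,480.00 − €27,600.00) = €4,143.20 + 22.34% × €29,880.00 = €10,818.39
Supplemental (32% flat on bonus): 32% × €1,500.00 = €480.00
Total regional income tax: €10,818.39 + €480.00 = €11,298.39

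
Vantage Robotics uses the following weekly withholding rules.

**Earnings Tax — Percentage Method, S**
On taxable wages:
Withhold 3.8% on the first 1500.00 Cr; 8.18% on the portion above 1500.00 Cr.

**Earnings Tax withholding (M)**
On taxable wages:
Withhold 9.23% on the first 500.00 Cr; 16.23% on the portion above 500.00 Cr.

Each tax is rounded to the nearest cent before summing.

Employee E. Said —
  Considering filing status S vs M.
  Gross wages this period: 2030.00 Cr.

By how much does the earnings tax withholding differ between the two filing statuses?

194.12 Cr

Earnings Tax (S): taxable = 2030.00 Cr
  57.00 Cr + 8.18% × (2030.00 Cr − 1500.00 Cr) = 57.00 Cr + 8.18% × 530.00 Cr = 100.35 Cr
Earnings Tax (M): taxable = 2030.00 Cr
  46.15 Cr + 16.23% × (2030.00 Cr − 500.00 Cr) = 46.15 Cr + 16.23% × 1530.00 Cr = 294.47 Cr
Difference: |100.35 Cr − 294.47 Cr| = 194.12 Cr (higher under M)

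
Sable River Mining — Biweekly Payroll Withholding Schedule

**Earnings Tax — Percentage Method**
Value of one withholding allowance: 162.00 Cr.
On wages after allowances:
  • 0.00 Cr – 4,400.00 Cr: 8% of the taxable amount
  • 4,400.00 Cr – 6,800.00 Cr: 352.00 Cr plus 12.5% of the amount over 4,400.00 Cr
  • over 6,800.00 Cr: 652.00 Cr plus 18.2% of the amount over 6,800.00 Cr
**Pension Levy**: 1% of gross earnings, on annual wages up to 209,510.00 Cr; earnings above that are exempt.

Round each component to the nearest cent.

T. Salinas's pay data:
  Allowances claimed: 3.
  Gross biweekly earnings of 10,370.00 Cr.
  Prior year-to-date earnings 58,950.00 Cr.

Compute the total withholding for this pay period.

1,316.99 Cr

Earnings Tax: taxable = 10,370.00 Cr − 3×162.00 Cr = 9,884.00 Cr
  652.00 Cr + 18.2% × (9,884.00 Cr − 6,800.00 Cr) = 652.00 Cr + 18.2% × 3,084.00 Cr = 1,213.29 Cr
Pension Levy: 1% × 10,370.00 Cr = 103.70 Cr
Total: 1,213.29 Cr + 103.70 Cr = 1,316.99 Cr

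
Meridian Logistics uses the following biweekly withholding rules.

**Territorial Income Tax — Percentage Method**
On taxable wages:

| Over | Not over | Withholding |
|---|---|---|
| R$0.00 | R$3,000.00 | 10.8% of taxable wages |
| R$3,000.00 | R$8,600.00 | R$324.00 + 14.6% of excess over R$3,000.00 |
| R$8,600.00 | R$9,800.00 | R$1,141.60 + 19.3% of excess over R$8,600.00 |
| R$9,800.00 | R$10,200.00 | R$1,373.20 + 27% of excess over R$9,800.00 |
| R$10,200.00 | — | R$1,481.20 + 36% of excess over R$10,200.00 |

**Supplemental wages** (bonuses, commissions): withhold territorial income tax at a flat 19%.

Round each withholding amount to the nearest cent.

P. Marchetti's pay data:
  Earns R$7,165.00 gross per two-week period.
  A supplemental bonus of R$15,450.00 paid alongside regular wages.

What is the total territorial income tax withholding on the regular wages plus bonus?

R$3,867.59

Territorial Income Tax: taxable = R$7,165.00
  R$324.00 + 14.6% × (R$7,165.00 − R$3,000.00) = R$324.00 + 14.6% × R$4,165.00 = R$932.09
Supplemental (19% flat on bonus): 19% × R$15,450.00 = R$2,935.50
Total territorial income tax: R$932.09 + R$2,935.50 = R$3,867.59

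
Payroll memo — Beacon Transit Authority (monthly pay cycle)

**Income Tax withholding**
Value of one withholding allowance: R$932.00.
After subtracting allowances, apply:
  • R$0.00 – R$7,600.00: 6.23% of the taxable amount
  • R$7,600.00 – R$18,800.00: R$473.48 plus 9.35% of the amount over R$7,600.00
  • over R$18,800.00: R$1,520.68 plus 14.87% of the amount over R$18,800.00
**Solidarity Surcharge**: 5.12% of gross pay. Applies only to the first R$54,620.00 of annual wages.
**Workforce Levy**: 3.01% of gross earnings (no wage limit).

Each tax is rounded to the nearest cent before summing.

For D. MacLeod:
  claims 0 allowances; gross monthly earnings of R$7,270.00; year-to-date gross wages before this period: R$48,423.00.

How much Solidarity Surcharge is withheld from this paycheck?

R$317.29

Solidarity Surcharge: cap R$54,620.00 − YTD R$48,423.00 = R$6,197.00 subject; 5.12% × R$6,197.00 = R$317.29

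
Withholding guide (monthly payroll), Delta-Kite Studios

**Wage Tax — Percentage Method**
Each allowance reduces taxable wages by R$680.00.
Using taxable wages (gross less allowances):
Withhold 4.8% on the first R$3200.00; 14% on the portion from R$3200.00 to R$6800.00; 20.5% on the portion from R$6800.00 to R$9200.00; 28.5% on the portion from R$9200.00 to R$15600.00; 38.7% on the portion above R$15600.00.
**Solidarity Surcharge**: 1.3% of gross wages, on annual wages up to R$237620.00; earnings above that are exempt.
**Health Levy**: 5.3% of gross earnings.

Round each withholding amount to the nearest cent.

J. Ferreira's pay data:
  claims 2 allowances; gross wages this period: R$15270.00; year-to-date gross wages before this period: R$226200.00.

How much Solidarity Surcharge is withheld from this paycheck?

Solidarity Surcharge: cap R$237620.00 − YTD R$226200.00 = R$11420.00 subject; 1.3% × R$11420.00 = R$148.46

R$148.46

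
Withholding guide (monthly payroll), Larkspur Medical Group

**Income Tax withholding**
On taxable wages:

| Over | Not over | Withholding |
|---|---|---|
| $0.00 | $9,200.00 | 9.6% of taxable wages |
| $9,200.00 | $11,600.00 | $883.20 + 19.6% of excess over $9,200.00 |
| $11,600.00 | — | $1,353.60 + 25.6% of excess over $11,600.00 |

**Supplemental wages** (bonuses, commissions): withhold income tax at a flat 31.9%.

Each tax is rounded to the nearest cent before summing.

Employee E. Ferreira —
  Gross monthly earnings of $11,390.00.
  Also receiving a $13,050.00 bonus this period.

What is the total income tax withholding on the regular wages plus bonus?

Income Tax: taxable = $11,390.00
  $883.20 + 19.6% × ($11,390.00 − $9,200.00) = $883.20 + 19.6% × $2,190.00 = $1,312.44
Supplemental (31.9% flat on bonus): 31.9% × $13,050.00 = $4,162.95
Total income tax: $1,312.44 + $4,162.95 = $5,475.39

$5,475.39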